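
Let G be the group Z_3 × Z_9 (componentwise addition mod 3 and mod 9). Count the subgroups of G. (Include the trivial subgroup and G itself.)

10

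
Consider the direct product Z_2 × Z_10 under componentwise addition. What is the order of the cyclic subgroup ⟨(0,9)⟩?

The order of (0,9) in Z_2 × Z_10 is lcm(ord(0) in Z_2, ord(9) in Z_10).
ord(0) = 1 and ord(9) = 10, so |⟨(0,9)⟩| = lcm(1, 10) = 10.

10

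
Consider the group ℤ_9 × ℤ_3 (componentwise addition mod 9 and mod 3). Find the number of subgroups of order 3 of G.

4

|G| = 27 and 3 | 27, so subgroups of order 3 are possible by Lagrange.
The subgroups of order 3 are: {(0,0), (0,1), (0,2)}; {(0,0), (3,0), (6,0)}; {(0,0), (3,1), (6,2)}; {(0,0), (3,2), (6,1)}.
So G has 4 subgroups of order 3.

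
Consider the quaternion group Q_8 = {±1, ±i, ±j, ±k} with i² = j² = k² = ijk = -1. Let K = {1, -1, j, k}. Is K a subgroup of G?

k ∈ K but its inverse -k ∉ K, so K is not a subgroup.

No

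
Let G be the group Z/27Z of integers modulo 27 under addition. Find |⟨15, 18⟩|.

9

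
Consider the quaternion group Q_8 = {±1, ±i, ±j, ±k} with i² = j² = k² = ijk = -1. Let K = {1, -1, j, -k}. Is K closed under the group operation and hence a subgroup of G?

No

j ∈ K but its inverse -j ∉ K, so K is not a subgroup.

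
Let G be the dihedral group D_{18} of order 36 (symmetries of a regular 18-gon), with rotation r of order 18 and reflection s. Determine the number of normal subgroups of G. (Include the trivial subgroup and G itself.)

G has 45 subgroups. Checking conjugation-invariance by order — order 1: 1/1 normal; order 2: 1/19 normal; order 3: 1/1 normal; order 4: 0/9 normal; order 6: 1/7 normal; order 9: 1/1 normal; order 12: 0/3 normal; order 18: 3/3 normal; order 36: 1/1 normal.
Total normal subgroups: 9.

9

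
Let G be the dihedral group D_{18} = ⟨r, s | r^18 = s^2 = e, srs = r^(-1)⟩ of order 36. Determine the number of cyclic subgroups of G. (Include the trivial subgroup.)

Each element a generates a cyclic subgroup ⟨a⟩; distinct elements may generate the same one (a cyclic group of order d has φ(d) generators).
Cyclic subgroups by order — order 1: 1; order 2: 19; order 3: 1; order 6: 1; order 9: 1; order 18: 1.
Total: 24.

24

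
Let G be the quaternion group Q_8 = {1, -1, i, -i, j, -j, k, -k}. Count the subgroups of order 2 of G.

1

|G| = 8 and 2 | 8, so subgroups of order 2 are possible by Lagrange.
The subgroups of order 2 are: {1, -1}.
So G has 1 subgroup of order 2.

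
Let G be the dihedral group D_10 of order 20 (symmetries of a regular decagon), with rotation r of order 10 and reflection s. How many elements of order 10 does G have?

4

The elements of order 10 are: r, r^3, r^7, r^9.
That's 4.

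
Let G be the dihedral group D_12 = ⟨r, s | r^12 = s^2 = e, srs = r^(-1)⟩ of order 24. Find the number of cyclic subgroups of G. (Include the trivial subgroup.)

18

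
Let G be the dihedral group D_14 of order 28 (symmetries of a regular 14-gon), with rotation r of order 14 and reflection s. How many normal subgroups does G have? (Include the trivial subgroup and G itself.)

7

G has 28 subgroups. Checking conjugation-invariance by order — order 1: 1/1 normal; order 2: 1/15 normal; order 4: 0/7 normal; order 7: 1/1 normal; order 14: 3/3 normal; order 28: 1/1 normal.
Total normal subgroups: 7.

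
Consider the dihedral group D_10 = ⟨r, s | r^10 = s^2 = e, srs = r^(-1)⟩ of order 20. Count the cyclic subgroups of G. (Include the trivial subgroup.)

Each element a generates a cyclic subgroup ⟨a⟩; distinct elements may generate the same one (a cyclic group of order d has φ(d) generators).
Cyclic subgroups by order — order 1: 1; order 2: 11; order 5: 1; order 10: 1.
Total: 14.

14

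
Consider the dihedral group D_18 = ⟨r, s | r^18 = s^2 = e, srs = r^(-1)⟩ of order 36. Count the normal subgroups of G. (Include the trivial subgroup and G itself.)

9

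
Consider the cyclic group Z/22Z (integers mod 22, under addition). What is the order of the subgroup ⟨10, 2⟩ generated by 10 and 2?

|⟨10⟩| = 11 and |⟨2⟩| = 11, so |H| is a multiple of lcm(11, 11) = 11 and divides |G| = 22.
Closing under the operation: H = {0, 2, 4, 6, 8, 10, 12, 14, 16, 18, 20}, so |H| = 11.

11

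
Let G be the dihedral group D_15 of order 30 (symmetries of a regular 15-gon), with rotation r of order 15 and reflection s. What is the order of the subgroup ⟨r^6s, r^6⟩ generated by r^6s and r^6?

10

|⟨r^6s⟩| = 2 and |⟨r^6⟩| = 5, so |H| is a multiple of lcm(2, 5) = 10 and divides |G| = 30.
Closing under the operation: H = {e, r^3, r^6, r^9, r^12, s, r^3s, r^6s, r^9s, r^12s}, so |H| = 10.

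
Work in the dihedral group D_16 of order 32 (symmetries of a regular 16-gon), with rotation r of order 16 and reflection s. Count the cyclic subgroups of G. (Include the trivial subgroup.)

A cyclic subgroup of order d is generated by each of its φ(d) elements of order d, so the cyclic subgroups of order d number (#elements of order d)/φ(d).
Cyclic subgroups by order — order 1: 1; order 2: 17; order 4: 1; order 8: 1; order 16: 1.
Total: 21.

21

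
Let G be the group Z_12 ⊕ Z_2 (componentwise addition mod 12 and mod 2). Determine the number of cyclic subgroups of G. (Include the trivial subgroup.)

12

Group the elements of G by the cyclic subgroup they generate; each cyclic subgroup of order d accounts for φ(d) elements.
Cyclic subgroups by order — order 1: 1; order 2: 3; order 3: 1; order 4: 2; order 6: 3; order 12: 2.
Total: 12.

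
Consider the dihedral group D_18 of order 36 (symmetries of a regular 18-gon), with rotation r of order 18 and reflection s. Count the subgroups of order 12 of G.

|G| = 36 and 12 | 36, so subgroups of order 12 are possible by Lagrange.
The subgroups of order 12 are: {e, r^3, r^6, r^9, r^12, r^15, rs, r^4s, r^7s, r^10s, r^13s, r^16s}; {e, r^3, r^6, r^9, r^12, r^15, r^2s, r^5s, r^8s, r^11s, r^14s, r^17s}; {e, r^3, r^6, r^9, r^12, r^15, s, r^3s, r^6s, r^9s, r^12s, r^15s}.
So G has 3 subgroups of order 12.

3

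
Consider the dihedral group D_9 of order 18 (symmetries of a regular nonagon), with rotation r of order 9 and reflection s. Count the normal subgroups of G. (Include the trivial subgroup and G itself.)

4

G has 16 subgroups. Checking conjugation-invariance by order — order 1: 1/1 normal; order 2: 0/9 normal; order 3: 1/1 normal; order 6: 0/3 normal; order 9: 1/1 normal; order 18: 1/1 normal.
Total normal subgroups: 4.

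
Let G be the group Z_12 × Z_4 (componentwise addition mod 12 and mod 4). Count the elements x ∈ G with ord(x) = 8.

An element (a,b) has order lcm(ord(a), ord(b)); count pairs with lcm equal to 8.
Enumerating gives 0 such elements.

0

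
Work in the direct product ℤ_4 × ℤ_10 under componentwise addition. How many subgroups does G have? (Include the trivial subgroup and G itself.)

16

|G| = 40, so by Lagrange every subgroup order divides 40. Divisors: 1, 2, 4, 5, 8, 10, 20, 40.
Subgroups by order — order 1: 1; order 2: 3; order 4: 3; order 5: 1; order 8: 1; order 10: 3; order 20: 3; order 40: 1.
Total: 1 + 3 + 3 + 1 + 1 + 3 + 3 + 1 = 16.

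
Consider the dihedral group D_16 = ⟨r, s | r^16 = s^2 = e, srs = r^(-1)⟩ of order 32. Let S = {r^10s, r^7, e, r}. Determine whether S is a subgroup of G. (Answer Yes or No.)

No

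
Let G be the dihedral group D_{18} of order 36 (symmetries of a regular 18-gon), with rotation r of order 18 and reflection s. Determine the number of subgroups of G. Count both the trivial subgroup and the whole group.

|G| = 36, so by Lagrange every subgroup order divides 36. Divisors: 1, 2, 3, 4, 6, 9, 12, 18, 36.
Subgroups by order — order 1: 1; order 2: 19; order 3: 1; order 4: 9; order 6: 7; order 9: 1; order 12: 3; order 18: 3; order 36: 1.
Total: 1 + 19 + 1 + 9 + 7 + 1 + 3 + 3 + 1 = 45.

45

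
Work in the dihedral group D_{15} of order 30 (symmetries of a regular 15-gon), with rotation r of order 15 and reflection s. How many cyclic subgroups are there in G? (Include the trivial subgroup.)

Each element a generates a cyclic subgroup ⟨a⟩; distinct elements may generate the same one (a cyclic group of order d has φ(d) generators).
Cyclic subgroups by order — order 1: 1; order 2: 15; order 3: 1; order 5: 1; order 15: 1.
Total: 19.

19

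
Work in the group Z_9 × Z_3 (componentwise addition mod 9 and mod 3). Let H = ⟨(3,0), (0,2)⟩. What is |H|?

9

|⟨(3,0)⟩| = 3 and |⟨(0,2)⟩| = 3, so |H| is a multiple of lcm(3, 3) = 3 and divides |G| = 27.
Closing under the operation: H = {(0,0), (0,1), (0,2), (3,0), (3,1), (3,2), (6,0), (6,1), (6,2)}, so |H| = 9.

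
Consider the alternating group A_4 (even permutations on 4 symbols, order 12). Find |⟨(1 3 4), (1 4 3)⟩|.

|⟨(1 3 4)⟩| = 3 and |⟨(1 4 3)⟩| = 3, so |H| is a multiple of lcm(3, 3) = 3 and divides |G| = 12.
Closing under the operation: H = {e, (1 3 4), (1 4 3)}, so |H| = 3.

3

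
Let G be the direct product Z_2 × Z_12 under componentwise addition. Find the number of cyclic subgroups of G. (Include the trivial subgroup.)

A cyclic subgroup of order d is generated by each of its φ(d) elements of order d, so the cyclic subgroups of order d number (#elements of order d)/φ(d).
Cyclic subgroups by order — order 1: 1; order 2: 3; order 3: 1; order 4: 2; order 6: 3; order 12: 2.
Total: 12.

12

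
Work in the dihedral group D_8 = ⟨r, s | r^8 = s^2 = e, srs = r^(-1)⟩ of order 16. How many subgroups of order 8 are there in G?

|G| = 16 and 8 | 16, so subgroups of order 8 are possible by Lagrange.
The subgroups of order 8 are: {e, r, r^2, r^3, r^4, r^5, r^6, r^7}; {e, r^2, r^4, r^6, s, r^2s, r^4s, r^6s}; {e, r^2, r^4, r^6, rs, r^3s, r^5s, r^7s}.
So G has 3 subgroups of order 8.

3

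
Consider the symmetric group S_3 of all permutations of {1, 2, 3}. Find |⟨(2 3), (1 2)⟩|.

6

|⟨(2 3)⟩| = 2 and |⟨(1 2)⟩| = 2, so |H| is a multiple of lcm(2, 2) = 2 and divides |G| = 6.
Closing {(2 3), (1 2)} under the group operation gives all of G, so |H| = 6.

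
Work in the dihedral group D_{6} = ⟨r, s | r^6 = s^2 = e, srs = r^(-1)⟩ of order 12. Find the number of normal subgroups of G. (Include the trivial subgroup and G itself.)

G has 16 subgroups. Checking conjugation-invariance by order — order 1: 1/1 normal; order 2: 1/7 normal; order 3: 1/1 normal; order 4: 0/3 normal; order 6: 3/3 normal; order 12: 1/1 normal.
Total normal subgroups: 7.

7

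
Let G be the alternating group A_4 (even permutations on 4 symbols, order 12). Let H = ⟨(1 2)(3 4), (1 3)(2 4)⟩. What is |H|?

|⟨(1 2)(3 4)⟩| = 2 and |⟨(1 3)(2 4)⟩| = 2, so |H| is a multiple of lcm(2, 2) = 2 and divides |G| = 12.
Closing under the operation: H = {e, (1 2)(3 4), (1 3)(2 4), (1 4)(2 3)}, so |H| = 4.

4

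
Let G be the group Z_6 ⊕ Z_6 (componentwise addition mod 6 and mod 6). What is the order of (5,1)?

The order of (5,1) in Z_6 × Z_6 is lcm(ord(5) in Z_6, ord(1) in Z_6).
ord(5) = 6 and ord(1) = 6, so |⟨(5,1)⟩| = lcm(6, 6) = 6.

6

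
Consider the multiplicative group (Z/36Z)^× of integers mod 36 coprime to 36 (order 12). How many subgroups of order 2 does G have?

3

|G| = 12 and 2 | 12, so subgroups of order 2 are possible by Lagrange.
The subgroups of order 2 are: {1, 17}; {1, 19}; {1, 35}.
So G has 3 subgroups of order 2.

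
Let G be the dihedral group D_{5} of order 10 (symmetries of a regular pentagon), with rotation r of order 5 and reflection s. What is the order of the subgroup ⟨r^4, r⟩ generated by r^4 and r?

5

|⟨r^4⟩| = 5 and |⟨r⟩| = 5, so |H| is a multiple of lcm(5, 5) = 5 and divides |G| = 10.
Closing under the operation: H = {e, r, r^2, r^3, r^4}, so |H| = 5.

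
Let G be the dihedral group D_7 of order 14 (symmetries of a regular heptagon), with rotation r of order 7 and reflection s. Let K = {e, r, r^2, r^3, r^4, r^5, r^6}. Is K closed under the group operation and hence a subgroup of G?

Yes

|K| = 7 divides |G| = 14, consistent with Lagrange.
K contains the identity, every element's inverse is in K, and K is closed under ·: it is a subgroup.
In fact K = ⟨r^4⟩.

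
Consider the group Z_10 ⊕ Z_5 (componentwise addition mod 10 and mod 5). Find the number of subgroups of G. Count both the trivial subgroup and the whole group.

16

|G| = 50, so by Lagrange every subgroup order divides 50. Divisors: 1, 2, 5, 10, 25, 50.
Subgroups by order — order 1: 1; order 2: 1; order 5: 6; order 10: 6; order 25: 1; order 50: 1.
Total: 1 + 1 + 6 + 6 + 1 + 1 = 16.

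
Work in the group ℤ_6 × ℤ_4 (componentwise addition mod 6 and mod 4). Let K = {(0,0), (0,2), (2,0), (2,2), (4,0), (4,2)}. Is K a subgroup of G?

Yes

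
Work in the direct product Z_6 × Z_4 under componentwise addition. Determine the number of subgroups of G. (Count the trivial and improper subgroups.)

16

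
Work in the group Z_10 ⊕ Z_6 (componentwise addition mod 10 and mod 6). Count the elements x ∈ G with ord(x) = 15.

8

An element (a,b) has order lcm(ord(a), ord(b)); count pairs with lcm equal to 15.
Enumerating gives 8 such elements.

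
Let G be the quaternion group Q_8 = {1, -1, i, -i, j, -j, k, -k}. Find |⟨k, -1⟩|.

4

|⟨k⟩| = 4 and |⟨-1⟩| = 2, so |H| is a multiple of lcm(4, 2) = 4 and divides |G| = 8.
Closing under the operation: H = {1, -1, k, -k}, so |H| = 4.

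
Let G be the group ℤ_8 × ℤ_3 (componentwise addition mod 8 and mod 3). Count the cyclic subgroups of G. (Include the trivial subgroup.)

8

Group the elements of G by the cyclic subgroup they generate; each cyclic subgroup of order d accounts for φ(d) elements.
Cyclic subgroups by order — order 1: 1; order 2: 1; order 3: 1; order 4: 1; order 6: 1; order 8: 1; order 12: 1; order 24: 1.
Total: 8.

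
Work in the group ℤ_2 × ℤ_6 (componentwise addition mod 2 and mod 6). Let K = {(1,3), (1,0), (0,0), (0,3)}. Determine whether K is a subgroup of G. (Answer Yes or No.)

Yes

|K| = 4 divides |G| = 12, consistent with Lagrange.
K contains the identity, every element's inverse is in K, and K is closed under +: it is a subgroup.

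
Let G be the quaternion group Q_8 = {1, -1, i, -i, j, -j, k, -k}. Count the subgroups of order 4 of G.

3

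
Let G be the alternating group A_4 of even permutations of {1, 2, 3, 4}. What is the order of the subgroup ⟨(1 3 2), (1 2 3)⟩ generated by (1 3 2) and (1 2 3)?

|⟨(1 3 2)⟩| = 3 and |⟨(1 2 3)⟩| = 3, so |H| is a multiple of lcm(3, 3) = 3 and divides |G| = 12.
Closing under the operation: H = {e, (1 2 3), (1 3 2)}, so |H| = 3.

3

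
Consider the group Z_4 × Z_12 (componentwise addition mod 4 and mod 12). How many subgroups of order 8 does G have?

3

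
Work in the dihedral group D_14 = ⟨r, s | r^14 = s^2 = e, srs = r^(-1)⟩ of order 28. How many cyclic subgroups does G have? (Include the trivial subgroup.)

18

Each element a generates a cyclic subgroup ⟨a⟩; distinct elements may generate the same one (a cyclic group of order d has φ(d) generators).
Cyclic subgroups by order — order 1: 1; order 2: 15; order 7: 1; order 14: 1.
Total: 18.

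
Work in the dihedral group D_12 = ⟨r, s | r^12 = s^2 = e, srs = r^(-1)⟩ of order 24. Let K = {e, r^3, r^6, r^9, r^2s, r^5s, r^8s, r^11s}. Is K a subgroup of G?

|K| = 8 divides |G| = 24, consistent with Lagrange.
K contains the identity, every element's inverse is in K, and K is closed under ·: it is a subgroup.

Yes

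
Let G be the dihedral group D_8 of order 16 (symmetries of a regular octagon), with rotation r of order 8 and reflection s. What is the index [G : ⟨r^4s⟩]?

8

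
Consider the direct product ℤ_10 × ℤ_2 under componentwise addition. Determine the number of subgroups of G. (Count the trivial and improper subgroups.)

|G| = 20, so by Lagrange every subgroup order divides 20. Divisors: 1, 2, 4, 5, 10, 20.
Subgroups by order — order 1: 1; order 2: 3; order 4: 1; order 5: 1; order 10: 3; order 20: 1.
Total: 1 + 3 + 1 + 1 + 3 + 1 = 10.

10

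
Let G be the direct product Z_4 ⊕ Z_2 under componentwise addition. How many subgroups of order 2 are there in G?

3

|G| = 8 and 2 | 8, so subgroups of order 2 are possible by Lagrange.
The subgroups of order 2 are: {(0,0), (0,1)}; {(0,0), (2,0)}; {(0,0), (2,1)}.
So G has 3 subgroups of order 2.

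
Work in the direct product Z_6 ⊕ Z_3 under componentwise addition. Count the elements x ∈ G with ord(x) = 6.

8

An element (a,b) has order lcm(ord(a), ord(b)); count pairs with lcm equal to 6.
Enumerating gives 8 such elements.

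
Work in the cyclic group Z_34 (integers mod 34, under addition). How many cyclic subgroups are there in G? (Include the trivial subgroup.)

Group the elements of G by the cyclic subgroup they generate; each cyclic subgroup of order d accounts for φ(d) elements.
Cyclic subgroups by order — order 1: 1; order 2: 1; order 17: 1; order 34: 1.
Total: 4.

4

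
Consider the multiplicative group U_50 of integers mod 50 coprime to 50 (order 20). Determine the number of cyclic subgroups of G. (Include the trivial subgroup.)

Each element a generates a cyclic subgroup ⟨a⟩; distinct elements may generate the same one (a cyclic group of order d has φ(d) generators).
Cyclic subgroups by order — order 1: 1; order 2: 1; order 4: 1; order 5: 1; order 10: 1; order 20: 1.
Total: 6.

6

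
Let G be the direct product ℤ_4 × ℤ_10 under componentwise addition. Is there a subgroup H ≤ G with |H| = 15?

15 does not divide |G| = 40, so by Lagrange no subgroup of order 15 exists.

No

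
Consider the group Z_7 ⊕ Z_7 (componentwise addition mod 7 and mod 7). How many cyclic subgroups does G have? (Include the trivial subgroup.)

A cyclic subgroup of order d is generated by each of its φ(d) elements of order d, so the cyclic subgroups of order d number (#elements of order d)/φ(d).
Cyclic subgroups by order — order 1: 1; order 7: 8.
Total: 9.

9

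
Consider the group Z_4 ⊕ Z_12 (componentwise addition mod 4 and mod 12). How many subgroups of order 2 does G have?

3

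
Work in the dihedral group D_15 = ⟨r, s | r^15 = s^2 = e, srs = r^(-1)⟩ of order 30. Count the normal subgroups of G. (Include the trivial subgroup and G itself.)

G has 28 subgroups. Checking conjugation-invariance by order — order 1: 1/1 normal; order 2: 0/15 normal; order 3: 1/1 normal; order 5: 1/1 normal; order 6: 0/5 normal; order 10: 0/3 normal; order 15: 1/1 normal; order 30: 1/1 normal.
Total normal subgroups: 5.

5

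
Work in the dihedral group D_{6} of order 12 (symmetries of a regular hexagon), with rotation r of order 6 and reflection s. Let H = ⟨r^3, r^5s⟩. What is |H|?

4

|⟨r^3⟩| = 2 and |⟨r^5s⟩| = 2, so |H| is a multiple of lcm(2, 2) = 2 and divides |G| = 12.
Closing under the operation: H = {e, r^3, r^2s, r^5s}, so |H| = 4.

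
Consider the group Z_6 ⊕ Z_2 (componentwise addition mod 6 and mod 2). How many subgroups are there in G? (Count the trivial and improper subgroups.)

10

|G| = 12, so by Lagrange every subgroup order divides 12. Divisors: 1, 2, 3, 4, 6, 12.
Subgroups by order — order 1: 1; order 2: 3; order 3: 1; order 4: 1; order 6: 3; order 12: 1.
Total: 1 + 3 + 1 + 1 + 3 + 1 = 10.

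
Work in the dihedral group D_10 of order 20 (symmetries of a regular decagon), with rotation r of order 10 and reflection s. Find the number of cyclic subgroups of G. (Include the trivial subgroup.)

14

Each element a generates a cyclic subgroup ⟨a⟩; distinct elements may generate the same one (a cyclic group of order d has φ(d) generators).
Cyclic subgroups by order — order 1: 1; order 2: 11; order 5: 1; order 10: 1.
Total: 14.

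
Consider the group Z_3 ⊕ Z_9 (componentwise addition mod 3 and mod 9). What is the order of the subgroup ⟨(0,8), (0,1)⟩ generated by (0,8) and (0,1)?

9

|⟨(0,8)⟩| = 9 and |⟨(0,1)⟩| = 9, so |H| is a multiple of lcm(9, 9) = 9 and divides |G| = 27.
Closing under the operation: H = {(0,0), (0,1), (0,2), (0,3), (0,4), (0,5), (0,6), (0,7), (0,8)}, so |H| = 9.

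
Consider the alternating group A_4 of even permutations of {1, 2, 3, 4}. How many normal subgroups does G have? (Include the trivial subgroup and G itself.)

G has 10 subgroups. Checking conjugation-invariance by order — order 1: 1/1 normal; order 2: 0/3 normal; order 3: 0/4 normal; order 4: 1/1 normal; order 12: 1/1 normal.
Total normal subgroups: 3.

3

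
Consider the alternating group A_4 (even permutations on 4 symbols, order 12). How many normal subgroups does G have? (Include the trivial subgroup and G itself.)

G has 10 subgroups. Checking conjugation-invariance by order — order 1: 1/1 normal; order 2: 0/3 normal; order 3: 0/4 normal; order 4: 1/1 normal; order 12: 1/1 normal.
Total normal subgroups: 3.

3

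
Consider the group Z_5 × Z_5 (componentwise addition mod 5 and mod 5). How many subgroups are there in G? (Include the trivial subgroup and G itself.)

8

|G| = 25, so by Lagrange every subgroup order divides 25. Divisors: 1, 5, 25.
Subgroups by order — order 1: 1; order 5: 6; order 25: 1.
Total: 1 + 6 + 1 = 8.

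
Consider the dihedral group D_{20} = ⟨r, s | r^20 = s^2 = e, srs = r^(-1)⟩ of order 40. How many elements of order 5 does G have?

4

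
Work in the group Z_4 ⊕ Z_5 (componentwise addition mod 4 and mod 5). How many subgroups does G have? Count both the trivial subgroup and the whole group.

6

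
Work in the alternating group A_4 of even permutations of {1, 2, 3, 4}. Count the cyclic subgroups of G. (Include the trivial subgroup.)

Group the elements of G by the cyclic subgroup they generate; each cyclic subgroup of order d accounts for φ(d) elements.
Cyclic subgroups by order — order 1: 1; order 2: 3; order 3: 4.
Total: 8.

8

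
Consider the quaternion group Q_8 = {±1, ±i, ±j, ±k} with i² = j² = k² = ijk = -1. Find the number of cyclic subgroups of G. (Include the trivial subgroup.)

Each element a generates a cyclic subgroup ⟨a⟩; distinct elements may generate the same one (a cyclic group of order d has φ(d) generators).
Cyclic subgroups by order — order 1: 1; order 2: 1; order 4: 3.
Total: 5.

5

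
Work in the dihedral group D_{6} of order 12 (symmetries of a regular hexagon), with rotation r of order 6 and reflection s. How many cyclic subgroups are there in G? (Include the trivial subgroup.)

10

A cyclic subgroup of order d is generated by each of its φ(d) elements of order d, so the cyclic subgroups of order d number (#elements of order d)/φ(d).
Cyclic subgroups by order — order 1: 1; order 2: 7; order 3: 1; order 6: 1.
Total: 10.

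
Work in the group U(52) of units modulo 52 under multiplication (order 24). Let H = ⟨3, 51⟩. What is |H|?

|⟨3⟩| = 6 and |⟨51⟩| = 2, so |H| is a multiple of lcm(6, 2) = 6 and divides |G| = 24.
Closing under the operation: H = {1, 3, 9, 17, 23, 25, 27, 29, 35, 43, 49, 51}, so |H| = 12.

12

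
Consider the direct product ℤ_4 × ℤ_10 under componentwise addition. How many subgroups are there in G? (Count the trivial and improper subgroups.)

16

|G| = 40, so by Lagrange every subgroup order divides 40. Divisors: 1, 2, 4, 5, 8, 10, 20, 40.
Subgroups by order — order 1: 1; order 2: 3; order 4: 3; order 5: 1; order 8: 1; order 10: 3; order 20: 3; order 40: 1.
Total: 1 + 3 + 3 + 1 + 1 + 3 + 3 + 1 = 16.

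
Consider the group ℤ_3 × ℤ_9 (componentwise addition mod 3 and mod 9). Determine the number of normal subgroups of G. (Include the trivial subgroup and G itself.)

10

G is abelian, so every subgroup is normal.
G has 10 subgroups in total, hence 10 normal subgroups.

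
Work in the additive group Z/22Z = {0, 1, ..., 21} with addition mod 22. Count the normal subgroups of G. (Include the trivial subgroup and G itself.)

G is abelian, so every subgroup is normal.
G has 4 subgroups in total, hence 4 normal subgroups.

4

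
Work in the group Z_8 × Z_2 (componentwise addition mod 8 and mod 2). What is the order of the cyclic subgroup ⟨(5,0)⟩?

8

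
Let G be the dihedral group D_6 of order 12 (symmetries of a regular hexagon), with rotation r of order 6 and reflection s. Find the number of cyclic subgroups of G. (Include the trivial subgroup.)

Each element a generates a cyclic subgroup ⟨a⟩; distinct elements may generate the same one (a cyclic group of order d has φ(d) generators).
Cyclic subgroups by order — order 1: 1; order 2: 7; order 3: 1; order 6: 1.
Total: 10.

10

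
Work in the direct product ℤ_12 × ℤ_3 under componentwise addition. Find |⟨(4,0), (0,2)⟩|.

9

|⟨(4,0)⟩| = 3 and |⟨(0,2)⟩| = 3, so |H| is a multiple of lcm(3, 3) = 3 and divides |G| = 36.
Closing under the operation: H = {(0,0), (0,1), (0,2), (4,0), (4,1), (4,2), (8,0), (8,1), (8,2)}, so |H| = 9.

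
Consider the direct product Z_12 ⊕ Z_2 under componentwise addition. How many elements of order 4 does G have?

4

An element (a,b) has order lcm(ord(a), ord(b)); count pairs with lcm equal to 4.
Enumerating gives 4 such elements.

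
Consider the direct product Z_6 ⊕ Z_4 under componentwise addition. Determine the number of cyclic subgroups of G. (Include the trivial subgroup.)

A cyclic subgroup of order d is generated by each of its φ(d) elements of order d, so the cyclic subgroups of order d number (#elements of order d)/φ(d).
Cyclic subgroups by order — order 1: 1; order 2: 3; order 3: 1; order 4: 2; order 6: 3; order 12: 2.
Total: 12.

12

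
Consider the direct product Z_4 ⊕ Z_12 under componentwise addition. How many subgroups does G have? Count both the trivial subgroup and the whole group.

30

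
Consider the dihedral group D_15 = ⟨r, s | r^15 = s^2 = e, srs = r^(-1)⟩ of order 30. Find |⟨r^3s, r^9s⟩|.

10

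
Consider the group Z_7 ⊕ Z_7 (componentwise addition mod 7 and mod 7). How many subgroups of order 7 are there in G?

8

|G| = 49 and 7 | 49, so subgroups of order 7 are possible by Lagrange.
The subgroups of order 7 are: {(0,0), (0,1), (0,2), (0,3), (0,4), (0,5), (0,6)}; {(0,0), (1,0), (2,0), (3,0), (4,0), (5,0), (6,0)}; {(0,0), (1,1), (2,2), (3,3), (4,4), (5,5), (6,6)}; {(0,0), (1,2), (2,4), (3,6), (4,1), (5,3), (6,5)}; … (8 in all).
So G has 8 subgroups of order 7.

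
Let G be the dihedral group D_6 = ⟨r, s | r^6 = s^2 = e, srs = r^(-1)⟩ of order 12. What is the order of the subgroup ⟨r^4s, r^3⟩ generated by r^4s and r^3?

4

|⟨r^4s⟩| = 2 and |⟨r^3⟩| = 2, so |H| is a multiple of lcm(2, 2) = 2 and divides |G| = 12.
Closing under the operation: H = {e, r^3, rs, r^4s}, so |H| = 4.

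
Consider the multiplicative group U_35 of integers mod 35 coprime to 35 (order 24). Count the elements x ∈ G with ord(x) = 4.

4

The elements of order 4 are: 8, 13, 22, 27.
That's 4.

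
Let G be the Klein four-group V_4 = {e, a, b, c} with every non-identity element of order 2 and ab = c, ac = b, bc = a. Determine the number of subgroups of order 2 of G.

|G| = 4 and 2 | 4, so subgroups of order 2 are possible by Lagrange.
The subgroups of order 2 are: {e, a}; {e, b}; {e, c}.
So G has 3 subgroups of order 2.

3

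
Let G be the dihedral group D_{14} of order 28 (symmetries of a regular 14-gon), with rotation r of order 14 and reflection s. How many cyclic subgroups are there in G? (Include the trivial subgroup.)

18

Group the elements of G by the cyclic subgroup they generate; each cyclic subgroup of order d accounts for φ(d) elements.
Cyclic subgroups by order — order 1: 1; order 2: 15; order 7: 1; order 14: 1.
Total: 18.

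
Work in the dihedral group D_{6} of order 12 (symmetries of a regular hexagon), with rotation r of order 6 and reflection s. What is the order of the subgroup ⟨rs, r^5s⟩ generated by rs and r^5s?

6

|⟨rs⟩| = 2 and |⟨r^5s⟩| = 2, so |H| is a multiple of lcm(2, 2) = 2 and divides |G| = 12.
Closing under the operation: H = {e, r^2, r^4, rs, r^3s, r^5s}, so |H| = 6.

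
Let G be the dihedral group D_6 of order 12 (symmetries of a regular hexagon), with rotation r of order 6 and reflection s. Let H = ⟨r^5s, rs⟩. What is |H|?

|⟨r^5s⟩| = 2 and |⟨rs⟩| = 2, so |H| is a multiple of lcm(2, 2) = 2 and divides |G| = 12.
Closing under the operation: H = {e, r^2, r^4, rs, r^3s, r^5s}, so |H| = 6.

6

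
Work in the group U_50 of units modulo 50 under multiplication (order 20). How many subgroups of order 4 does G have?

|G| = 20 and 4 | 20, so subgroups of order 4 are possible by Lagrange.
The subgroups of order 4 are: {1, 7, 43, 49}.
So G has 1 subgroup of order 4.

1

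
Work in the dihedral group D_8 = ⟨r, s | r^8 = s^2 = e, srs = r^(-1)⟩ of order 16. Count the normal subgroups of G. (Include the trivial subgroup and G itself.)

7

G has 19 subgroups. Checking conjugation-invariance by order — order 1: 1/1 normal; order 2: 1/9 normal; order 4: 1/5 normal; order 8: 3/3 normal; order 16: 1/1 normal.
Total normal subgroups: 7.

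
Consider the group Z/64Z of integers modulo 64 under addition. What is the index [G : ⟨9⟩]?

|⟨9⟩| = 64 and |G| = 64.
By Lagrange, [G : H] = |G|/|H| = 64/64 = 1.

1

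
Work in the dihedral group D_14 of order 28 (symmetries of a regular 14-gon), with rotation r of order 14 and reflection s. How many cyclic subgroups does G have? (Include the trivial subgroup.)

A cyclic subgroup of order d is generated by each of its φ(d) elements of order d, so the cyclic subgroups of order d number (#elements of order d)/φ(d).
Cyclic subgroups by order — order 1: 1; order 2: 15; order 7: 1; order 14: 1.
Total: 18.

18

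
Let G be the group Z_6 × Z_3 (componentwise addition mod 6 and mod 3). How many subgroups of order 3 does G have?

4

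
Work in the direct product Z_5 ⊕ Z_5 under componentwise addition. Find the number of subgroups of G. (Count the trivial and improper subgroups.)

|G| = 25, so by Lagrange every subgroup order divides 25. Divisors: 1, 5, 25.
Subgroups by order — order 1: 1; order 5: 6; order 25: 1.
Total: 1 + 6 + 1 = 8.

8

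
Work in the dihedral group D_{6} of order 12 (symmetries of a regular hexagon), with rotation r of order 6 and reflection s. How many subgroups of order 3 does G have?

1

|G| = 12 and 3 | 12, so subgroups of order 3 are possible by Lagrange.
The subgroups of order 3 are: {e, r^2, r^4}.
So G has 1 subgroup of order 3.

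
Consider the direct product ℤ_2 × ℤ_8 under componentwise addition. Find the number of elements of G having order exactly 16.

An element (a,b) has order lcm(ord(a), ord(b)); count pairs with lcm equal to 16.
Enumerating gives 0 such elements.

0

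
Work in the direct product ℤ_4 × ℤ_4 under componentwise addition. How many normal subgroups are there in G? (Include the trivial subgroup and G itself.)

G is abelian, so every subgroup is normal.
G has 15 subgroups in total, hence 15 normal subgroups.

15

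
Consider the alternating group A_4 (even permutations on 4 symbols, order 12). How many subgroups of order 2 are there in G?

3

|G| = 12 and 2 | 12, so subgroups of order 2 are possible by Lagrange.
The subgroups of order 2 are: {e, (1 2)(3 4)}; {e, (1 3)(2 4)}; {e, (1 4)(2 3)}.
So G has 3 subgroups of order 2.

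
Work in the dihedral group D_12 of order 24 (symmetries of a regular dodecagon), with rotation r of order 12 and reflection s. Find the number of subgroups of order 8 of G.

|G| = 24 and 8 | 24, so subgroups of order 8 are possible by Lagrange.
The subgroups of order 8 are: {e, r^3, r^6, r^9, rs, r^4s, r^7s, r^10s}; {e, r^3, r^6, r^9, r^2s, r^5s, r^8s, r^11s}; {e, r^3, r^6, r^9, s, r^3s, r^6s, r^9s}.
So G has 3 subgroups of order 8.

3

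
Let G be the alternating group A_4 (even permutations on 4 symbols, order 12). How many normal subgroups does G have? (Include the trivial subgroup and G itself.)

3

G has 10 subgroups. Checking conjugation-invariance by order — order 1: 1/1 normal; order 2: 0/3 normal; order 3: 0/4 normal; order 4: 1/1 normal; order 12: 1/1 normal.
Total normal subgroups: 3.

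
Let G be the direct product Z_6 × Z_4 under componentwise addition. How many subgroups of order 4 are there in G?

|G| = 24 and 4 | 24, so subgroups of order 4 are possible by Lagrange.
The subgroups of order 4 are: {(0,0), (0,1), (0,2), (0,3)}; {(0,0), (0,2), (3,0), (3,2)}; {(0,0), (0,2), (3,1), (3,3)}.
So G has 3 subgroups of order 4.

3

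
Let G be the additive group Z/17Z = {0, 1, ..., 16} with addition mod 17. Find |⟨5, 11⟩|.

|⟨5⟩| = 17 and |⟨11⟩| = 17, so |H| is a multiple of lcm(17, 17) = 17 and divides |G| = 17.
Closing {5, 11} under the group operation gives all of G, so |H| = 17.

17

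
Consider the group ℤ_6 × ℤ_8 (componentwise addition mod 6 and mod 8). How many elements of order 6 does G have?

6

An element (a,b) has order lcm(ord(a), ord(b)); count pairs with lcm equal to 6.
Enumerating gives 6 such elements.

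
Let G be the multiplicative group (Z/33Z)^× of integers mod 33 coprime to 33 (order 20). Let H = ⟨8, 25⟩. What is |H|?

|⟨8⟩| = 10 and |⟨25⟩| = 5, so |H| is a multiple of lcm(10, 5) = 10 and divides |G| = 20.
Closing under the operation: H = {1, 2, 4, 8, 16, 17, 25, 29, 31, 32}, so |H| = 10.

10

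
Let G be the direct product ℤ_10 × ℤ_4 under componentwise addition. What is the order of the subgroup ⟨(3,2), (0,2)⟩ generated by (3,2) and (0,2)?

|⟨(3,2)⟩| = 10 and |⟨(0,2)⟩| = 2, so |H| is a multiple of lcm(10, 2) = 10 and divides |G| = 40.
Closing under the operation: H = {(0,0), (0,2), (1,0), (1,2), (2,0), (2,2), (3,0), (3,2), (4,0), (4,2), (5,0), (5,2), (6,0), (6,2), (7,0), (7,2), (8,0), (8,2), (9,0), (9,2)}, so |H| = 20.

20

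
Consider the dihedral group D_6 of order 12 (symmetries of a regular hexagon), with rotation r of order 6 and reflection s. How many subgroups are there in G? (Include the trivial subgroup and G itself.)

16

|G| = 12, so by Lagrange every subgroup order divides 12. Divisors: 1, 2, 3, 4, 6, 12.
Subgroups by order — order 1: 1; order 2: 7; order 3: 1; order 4: 3; order 6: 3; order 12: 1.
Total: 1 + 7 + 1 + 3 + 3 + 1 = 16.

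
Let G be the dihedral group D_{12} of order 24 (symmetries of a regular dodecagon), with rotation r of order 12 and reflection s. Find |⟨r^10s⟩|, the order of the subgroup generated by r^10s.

2

Computing powers of r^10s: the smallest k with (r^10s)^k = e is k = 2.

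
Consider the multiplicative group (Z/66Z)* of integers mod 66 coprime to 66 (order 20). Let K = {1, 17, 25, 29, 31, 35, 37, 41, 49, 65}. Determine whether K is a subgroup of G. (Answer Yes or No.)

Yes

|K| = 10 divides |G| = 20, consistent with Lagrange.
K contains the identity, every element's inverse is in K, and K is closed under ·: it is a subgroup.
In fact K = ⟨35⟩.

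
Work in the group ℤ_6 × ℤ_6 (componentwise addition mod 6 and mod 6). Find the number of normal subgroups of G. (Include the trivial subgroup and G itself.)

30

G is abelian, so every subgroup is normal.
G has 30 subgroups in total, hence 30 normal subgroups.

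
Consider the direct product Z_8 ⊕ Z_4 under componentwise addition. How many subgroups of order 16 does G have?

|G| = 32 and 16 | 32, so subgroups of order 16 are possible by Lagrange.
The subgroups of order 16 are: {(0,0), (0,1), (0,2), (0,3), (2,0), (2,1), (2,2), (2,3), (4,0), (4,1), (4,2), (4,3), (6,0), (6,1), (6,2), (6,3)}; {(0,0), (0,2), (1,0), (1,2), (2,0), (2,2), (3,0), (3,2), (4,0), (4,2), (5,0), (5,2), (6,0), (6,2), (7,0), (7,2)}; {(0,0), (0,2), (1,1), (1,3), (2,0), (2,2), (3,1), (3,3), (4,0), (4,2), (5,1), (5,3), (6,0), (6,2), (7,1), (7,3)}.
So G has 3 subgroups of order 16.

3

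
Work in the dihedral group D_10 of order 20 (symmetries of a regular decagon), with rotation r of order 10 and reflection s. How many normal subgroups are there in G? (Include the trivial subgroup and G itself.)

7

G has 22 subgroups. Checking conjugation-invariance by order — order 1: 1/1 normal; order 2: 1/11 normal; order 4: 0/5 normal; order 5: 1/1 normal; order 10: 3/3 normal; order 20: 1/1 normal.
Total normal subgroups: 7.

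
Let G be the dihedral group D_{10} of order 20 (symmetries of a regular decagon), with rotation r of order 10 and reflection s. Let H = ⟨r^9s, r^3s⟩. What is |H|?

|⟨r^9s⟩| = 2 and |⟨r^3s⟩| = 2, so |H| is a multiple of lcm(2, 2) = 2 and divides |G| = 20.
Closing under the operation: H = {e, r^2, r^4, r^6, r^8, rs, r^3s, r^5s, r^7s, r^9s}, so |H| = 10.

10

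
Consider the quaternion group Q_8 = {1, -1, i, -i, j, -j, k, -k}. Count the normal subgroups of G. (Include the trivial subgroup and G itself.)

G has 6 subgroups. Checking conjugation-invariance by order — order 1: 1/1 normal; order 2: 1/1 normal; order 4: 3/3 normal; order 8: 1/1 normal.
Total normal subgroups: 6.

6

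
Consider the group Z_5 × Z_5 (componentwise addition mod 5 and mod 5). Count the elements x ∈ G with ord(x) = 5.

24

An element (a,b) has order lcm(ord(a), ord(b)); count pairs with lcm equal to 5.
Enumerating gives 24 such elements.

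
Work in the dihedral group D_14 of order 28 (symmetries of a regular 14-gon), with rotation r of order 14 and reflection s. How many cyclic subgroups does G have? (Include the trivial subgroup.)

Group the elements of G by the cyclic subgroup they generate; each cyclic subgroup of order d accounts for φ(d) elements.
Cyclic subgroups by order — order 1: 1; order 2: 15; order 7: 1; order 14: 1.
Total: 18.

18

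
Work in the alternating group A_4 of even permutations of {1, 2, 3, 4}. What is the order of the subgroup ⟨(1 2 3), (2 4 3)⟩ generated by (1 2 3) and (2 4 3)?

|⟨(1 2 3)⟩| = 3 and |⟨(2 4 3)⟩| = 3, so |H| is a multiple of lcm(3, 3) = 3 and divides |G| = 12.
Closing {(1 2 3), (2 4 3)} under the group operation gives all of G, so |H| = 12.

12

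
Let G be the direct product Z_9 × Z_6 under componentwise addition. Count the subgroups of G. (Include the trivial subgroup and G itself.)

20

|G| = 54, so by Lagrange every subgroup order divides 54. Divisors: 1, 2, 3, 6, 9, 18, 27, 54.
Subgroups by order — order 1: 1; order 2: 1; order 3: 4; order 6: 4; order 9: 4; order 18: 4; order 27: 1; order 54: 1.
Total: 1 + 1 + 4 + 4 + 4 + 4 + 1 + 1 = 20.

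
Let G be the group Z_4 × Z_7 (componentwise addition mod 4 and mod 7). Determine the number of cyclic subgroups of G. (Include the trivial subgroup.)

A cyclic subgroup of order d is generated by each of its φ(d) elements of order d, so the cyclic subgroups of order d number (#elements of order d)/φ(d).
Cyclic subgroups by order — order 1: 1; order 2: 1; order 4: 1; order 7: 1; order 14: 1; order 28: 1.
Total: 6.

6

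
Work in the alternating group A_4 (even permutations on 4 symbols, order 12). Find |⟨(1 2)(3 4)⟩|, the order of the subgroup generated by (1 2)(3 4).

Computing powers of (1 2)(3 4): the smallest k with ((1 2)(3 4))^k = e is k = 2.

2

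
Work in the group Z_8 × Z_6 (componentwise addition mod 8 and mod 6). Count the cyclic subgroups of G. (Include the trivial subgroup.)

16

Group the elements of G by the cyclic subgroup they generate; each cyclic subgroup of order d accounts for φ(d) elements.
Cyclic subgroups by order — order 1: 1; order 2: 3; order 3: 1; order 4: 2; order 6: 3; order 8: 2; order 12: 2; order 24: 2.
Total: 16.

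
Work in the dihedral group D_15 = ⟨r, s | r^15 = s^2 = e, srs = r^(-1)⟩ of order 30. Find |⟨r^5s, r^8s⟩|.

|⟨r^5s⟩| = 2 and |⟨r^8s⟩| = 2, so |H| is a multiple of lcm(2, 2) = 2 and divides |G| = 30.
Closing under the operation: H = {e, r^3, r^6, r^9, r^12, r^2s, r^5s, r^8s, r^11s, r^14s}, so |H| = 10.

10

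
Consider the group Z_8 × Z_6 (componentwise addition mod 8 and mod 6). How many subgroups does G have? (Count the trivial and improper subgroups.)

|G| = 48, so by Lagrange every subgroup order divides 48. Divisors: 1, 2, 3, 4, 6, 8, 12, 16, 24, 48.
Subgroups by order — order 1: 1; order 2: 3; order 3: 1; order 4: 3; order 6: 3; order 8: 3; order 12: 3; order 16: 1; order 24: 3; order 48: 1.
Total: 1 + 3 + 1 + 3 + 3 + 3 + 3 + 1 + 3 + 1 = 22.

22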